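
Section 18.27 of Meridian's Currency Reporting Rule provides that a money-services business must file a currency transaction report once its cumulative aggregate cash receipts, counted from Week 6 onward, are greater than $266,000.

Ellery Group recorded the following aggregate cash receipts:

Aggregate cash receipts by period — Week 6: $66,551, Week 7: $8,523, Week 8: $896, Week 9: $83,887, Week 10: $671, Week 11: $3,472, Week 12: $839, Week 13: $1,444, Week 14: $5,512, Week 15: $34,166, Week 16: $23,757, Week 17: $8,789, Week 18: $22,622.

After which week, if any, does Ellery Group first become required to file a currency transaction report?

Not triggered

Through Week 6: $66,551
Through Week 7: $75,074
Through Week 8: $75,970
Through Week 9: $159,857
Through Week 10: $160,528
Through Week 11: $164,000
Through Week 12: $164,839
Through Week 13: $166,283
Through Week 14: $171,795
Through Week 15: $205,961
Through Week 16: $229,718
Through Week 17: $238,507
Through Week 18: $261,129
Final cumulative total $261,129 ≤ $266,000; the threshold is never exceeded.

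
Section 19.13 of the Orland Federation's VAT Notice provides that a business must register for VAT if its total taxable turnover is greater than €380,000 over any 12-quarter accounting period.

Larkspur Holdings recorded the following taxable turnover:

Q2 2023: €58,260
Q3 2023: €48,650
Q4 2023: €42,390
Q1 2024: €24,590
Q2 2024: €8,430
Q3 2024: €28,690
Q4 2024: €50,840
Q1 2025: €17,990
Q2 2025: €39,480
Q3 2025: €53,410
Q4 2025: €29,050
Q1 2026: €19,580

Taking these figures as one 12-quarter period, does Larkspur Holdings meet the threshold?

Yes

Total taxable turnover: €58,260 + €48,650 + €42,390 + €24,590 + €8,430 + €28,690 + €50,840 + €17,990 + €39,480 + €53,410 + €29,050 + €19,580 = €421,360.
€421,360 > €380,000, so the threshold is exceeded.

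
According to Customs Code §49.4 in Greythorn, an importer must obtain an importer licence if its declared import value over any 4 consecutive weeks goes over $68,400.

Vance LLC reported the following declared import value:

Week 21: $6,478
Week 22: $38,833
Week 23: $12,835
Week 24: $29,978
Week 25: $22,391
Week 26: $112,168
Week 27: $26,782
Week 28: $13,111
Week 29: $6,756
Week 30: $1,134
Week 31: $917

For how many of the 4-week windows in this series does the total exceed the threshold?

Week 21–Week 24: $6,478 + $38,833 + $12,835 + $29,978 = $88,124 (over)
Week 22–Week 25: $38,833 + $12,835 + $29,978 + $22,391 = $104,037 (over)
Week 23–Week 26: $12,835 + $29,978 + $22,391 + $112,168 = $177,372 (over)
Week 24–Week 27: $29,978 + $22,391 + $112,168 + $26,782 = $191,319 (over)
Week 25–Week 28: $22,391 + $112,168 + $26,782 + $13,111 = $174,452 (over)
Week 26–Week 29: $112,168 + $26,782 + $13,111 + $6,756 = $158,817 (over)
Week 27–Week 30: $26,782 + $13,111 + $6,756 + $1,134 = $47,783 (under)
Week 28–Week 31: $13,111 + $6,756 + $1,134 + $917 = $21,918 (under)
6 windows exceed the threshold.

6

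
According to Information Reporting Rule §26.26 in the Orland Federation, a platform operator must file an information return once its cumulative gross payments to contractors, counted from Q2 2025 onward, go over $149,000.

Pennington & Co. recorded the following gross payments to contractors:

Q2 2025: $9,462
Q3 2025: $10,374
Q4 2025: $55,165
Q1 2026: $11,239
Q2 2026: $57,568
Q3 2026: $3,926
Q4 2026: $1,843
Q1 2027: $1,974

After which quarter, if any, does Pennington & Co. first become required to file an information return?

Q4 2026

Through Q2 2025: $9,462
Through Q3 2025: $19,836
Through Q4 2025: $75,001
Through Q1 2026: $86,240
Through Q2 2026: $143,808
Through Q3 2026: $147,734
Through Q4 2026: $149,577 ← exceeds threshold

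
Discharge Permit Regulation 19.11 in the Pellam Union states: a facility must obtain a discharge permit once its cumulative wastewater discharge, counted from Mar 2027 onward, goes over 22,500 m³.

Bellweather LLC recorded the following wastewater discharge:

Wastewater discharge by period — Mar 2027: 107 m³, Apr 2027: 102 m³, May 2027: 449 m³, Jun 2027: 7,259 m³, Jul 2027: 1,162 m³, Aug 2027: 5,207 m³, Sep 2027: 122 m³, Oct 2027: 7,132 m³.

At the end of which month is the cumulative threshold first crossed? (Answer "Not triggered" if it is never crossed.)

Not triggered

Through Mar 2027: 107 m³
Through Apr 2027: 209 m³
Through May 2027: 658 m³
Through Jun 2027: 7,917 m³
Through Jul 2027: 9,079 m³
Through Aug 2027: 14,286 m³
Through Sep 2027: 14,408 m³
Through Oct 2027: 21,540 m³
Final cumulative total 21,540 m³ ≤ 22,500 m³; the threshold is never exceeded.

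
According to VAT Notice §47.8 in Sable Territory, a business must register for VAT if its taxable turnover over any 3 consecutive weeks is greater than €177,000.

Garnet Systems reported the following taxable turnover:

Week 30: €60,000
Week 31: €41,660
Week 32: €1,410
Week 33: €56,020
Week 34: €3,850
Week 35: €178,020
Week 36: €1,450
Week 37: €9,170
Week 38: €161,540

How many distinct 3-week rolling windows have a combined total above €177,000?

3

Week 30–Week 32: €60,000 + €41,660 + €1,410 = €103,070 (under)
Week 31–Week 33: €41,660 + €1,410 + €56,020 = €99,090 (under)
Week 32–Week 34: €1,410 + €56,020 + €3,850 = €61,280 (under)
Week 33–Week 35: €56,020 + €3,850 + €178,020 = €237,890 (over)
Week 34–Week 36: €3,850 + €178,020 + €1,450 = €183,320 (over)
Week 35–Week 37: €178,020 + €1,450 + €9,170 = €188,640 (over)
Week 36–Week 38: €1,450 + €9,170 + €161,540 = €172,160 (under)
3 windows exceed the threshold.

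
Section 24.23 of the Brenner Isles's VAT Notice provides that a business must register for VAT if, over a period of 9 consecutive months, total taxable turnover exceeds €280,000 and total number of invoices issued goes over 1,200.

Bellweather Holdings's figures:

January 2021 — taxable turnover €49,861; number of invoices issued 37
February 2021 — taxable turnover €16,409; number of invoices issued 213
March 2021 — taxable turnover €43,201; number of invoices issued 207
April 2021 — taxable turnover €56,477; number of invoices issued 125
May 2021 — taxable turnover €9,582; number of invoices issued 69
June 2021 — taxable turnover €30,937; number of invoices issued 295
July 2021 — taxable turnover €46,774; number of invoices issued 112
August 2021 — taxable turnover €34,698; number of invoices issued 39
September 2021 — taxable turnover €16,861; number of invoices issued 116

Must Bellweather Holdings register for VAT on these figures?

Total taxable turnover: €49,861 + €16,409 + €43,201 + €56,477 + €9,582 + €30,937 + €46,774 + €34,698 + €16,861 = €304,800 (> €280,000).
Total number of invoices issued: 37 + 213 + 207 + 125 + 69 + 295 + 112 + 39 + 116 = 1,213 (> 1,200).
The test is 'and': both thresholds are exceeded.

Yes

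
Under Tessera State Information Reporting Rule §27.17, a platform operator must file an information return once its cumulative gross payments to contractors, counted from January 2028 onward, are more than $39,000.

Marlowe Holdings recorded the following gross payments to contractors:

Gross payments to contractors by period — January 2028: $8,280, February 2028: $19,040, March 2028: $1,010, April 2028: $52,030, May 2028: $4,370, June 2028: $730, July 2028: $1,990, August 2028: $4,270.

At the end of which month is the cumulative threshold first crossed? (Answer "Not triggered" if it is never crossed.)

Through January 2028: $8,280
Through February 2028: $27,320
Through March 2028: $28,330
Through April 2028: $80,360 ← exceeds threshold

April 2028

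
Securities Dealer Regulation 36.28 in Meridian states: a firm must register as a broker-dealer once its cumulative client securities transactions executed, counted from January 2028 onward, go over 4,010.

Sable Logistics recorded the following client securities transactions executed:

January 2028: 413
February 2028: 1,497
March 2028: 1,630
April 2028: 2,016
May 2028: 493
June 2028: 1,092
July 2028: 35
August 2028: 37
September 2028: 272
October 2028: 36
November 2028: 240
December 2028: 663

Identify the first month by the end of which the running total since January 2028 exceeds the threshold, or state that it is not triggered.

Through January 2028: 413
Through February 2028: 1,910
Through March 2028: 3,540
Through April 2028: 5,556 ← exceeds threshold

April 2028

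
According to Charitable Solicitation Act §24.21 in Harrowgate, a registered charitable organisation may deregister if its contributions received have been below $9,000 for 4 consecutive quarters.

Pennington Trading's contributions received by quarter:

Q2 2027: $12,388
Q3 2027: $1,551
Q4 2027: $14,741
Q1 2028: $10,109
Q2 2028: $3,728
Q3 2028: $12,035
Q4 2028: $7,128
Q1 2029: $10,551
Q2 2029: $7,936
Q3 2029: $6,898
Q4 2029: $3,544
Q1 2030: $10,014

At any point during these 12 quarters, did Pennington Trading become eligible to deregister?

Quarters below $9,000: Q3 2027, Q2 2028, Q4 2028, Q2 2029, Q3 2029, Q4 2029.
Longest run of consecutive quarters below the threshold: 3.
3 < 4, so Pennington Trading never became eligible.

No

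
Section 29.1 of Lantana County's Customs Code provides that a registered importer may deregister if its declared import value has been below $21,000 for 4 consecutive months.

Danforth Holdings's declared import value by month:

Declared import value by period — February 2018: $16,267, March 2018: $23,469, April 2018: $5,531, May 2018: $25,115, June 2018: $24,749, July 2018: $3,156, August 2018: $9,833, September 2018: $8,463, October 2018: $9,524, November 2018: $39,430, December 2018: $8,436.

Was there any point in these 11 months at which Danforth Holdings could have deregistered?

Months below $21,000: February 2018, April 2018, July 2018, August 2018, September 2018, October 2018, December 2018.
Longest run of consecutive months below the threshold: 4.
4 ≥ 4, so Danforth Holdings became eligible.

Yes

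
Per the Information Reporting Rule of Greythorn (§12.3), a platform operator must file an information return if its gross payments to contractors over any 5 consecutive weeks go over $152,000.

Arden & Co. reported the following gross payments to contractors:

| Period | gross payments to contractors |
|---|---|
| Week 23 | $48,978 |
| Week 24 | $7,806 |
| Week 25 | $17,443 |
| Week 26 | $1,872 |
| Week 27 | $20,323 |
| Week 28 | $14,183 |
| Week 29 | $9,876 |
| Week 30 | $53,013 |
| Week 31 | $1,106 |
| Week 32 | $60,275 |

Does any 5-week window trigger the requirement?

No

Week 23–Week 27: $48,978 + $7,806 + $17,443 + $1,872 + $20,323 = $96,422 (under)
Week 24–Week 28: $7,806 + $17,443 + $1,872 + $20,323 + $14,183 = $61,627 (under)
Week 25–Week 29: $17,443 + $1,872 + $20,323 + $14,183 + $9,876 = $63,697 (under)
Week 26–Week 30: $1,872 + $20,323 + $14,183 + $9,876 + $53,013 = $99,267 (under)
Week 27–Week 31: $20,323 + $14,183 + $9,876 + $53,013 + $1,106 = $98,501 (under)
Week 28–Week 32: $14,183 + $9,876 + $53,013 + $1,106 + $60,275 = $138,453 (under)
No window exceeds $152,000.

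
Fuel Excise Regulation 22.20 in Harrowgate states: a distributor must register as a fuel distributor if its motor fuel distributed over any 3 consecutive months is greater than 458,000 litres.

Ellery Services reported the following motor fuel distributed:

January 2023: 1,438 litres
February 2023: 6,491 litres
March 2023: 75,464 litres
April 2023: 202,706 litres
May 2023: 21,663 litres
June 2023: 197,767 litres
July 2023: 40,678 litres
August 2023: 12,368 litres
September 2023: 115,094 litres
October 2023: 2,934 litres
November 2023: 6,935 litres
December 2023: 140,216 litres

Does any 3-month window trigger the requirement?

No

January 2023–March 2023: 1,438 litres + 6,491 litres + 75,464 litres = 83,393 litres (under)
February 2023–April 2023: 6,491 litres + 75,464 litres + 202,706 litres = 284,661 litres (under)
March 2023–May 2023: 75,464 litres + 202,706 litres + 21,663 litres = 299,833 litres (under)
April 2023–June 2023: 202,706 litres + 21,663 litres + 197,767 litres = 422,136 litres (under)
May 2023–July 2023: 21,663 litres + 197,767 litres + 40,678 litres = 260,108 litres (under)
June 2023–August 2023: 197,767 litres + 40,678 litres + 12,368 litres = 250,813 litres (under)
July 2023–September 2023: 40,678 litres + 12,368 litres + 115,094 litres = 168,140 litres (under)
August 2023–October 2023: 12,368 litres + 115,094 litres + 2,934 litres = 130,396 litres (under)
September 2023–November 2023: 115,094 litres + 2,934 litres + 6,935 litres = 124,963 litres (under)
October 2023–December 2023: 2,934 litres + 6,935 litres + 140,216 litres = 150,085 litres (under)
No window exceeds 458,000 litres.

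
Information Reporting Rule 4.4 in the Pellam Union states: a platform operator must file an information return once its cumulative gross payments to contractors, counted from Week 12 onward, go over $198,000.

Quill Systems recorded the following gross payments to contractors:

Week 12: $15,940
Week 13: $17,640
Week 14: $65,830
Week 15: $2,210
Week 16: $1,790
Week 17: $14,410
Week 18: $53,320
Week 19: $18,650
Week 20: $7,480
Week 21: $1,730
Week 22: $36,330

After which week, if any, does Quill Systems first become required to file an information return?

Week 21

Through Week 12: $15,940
Through Week 13: $33,580
Through Week 14: $99,410
Through Week 15: $101,620
Through Week 16: $103,410
Through Week 17: $117,820
Through Week 18: $171,140
Through Week 19: $189,790
Through Week 20: $197,270
Through Week 21: $199,000 ← exceeds threshold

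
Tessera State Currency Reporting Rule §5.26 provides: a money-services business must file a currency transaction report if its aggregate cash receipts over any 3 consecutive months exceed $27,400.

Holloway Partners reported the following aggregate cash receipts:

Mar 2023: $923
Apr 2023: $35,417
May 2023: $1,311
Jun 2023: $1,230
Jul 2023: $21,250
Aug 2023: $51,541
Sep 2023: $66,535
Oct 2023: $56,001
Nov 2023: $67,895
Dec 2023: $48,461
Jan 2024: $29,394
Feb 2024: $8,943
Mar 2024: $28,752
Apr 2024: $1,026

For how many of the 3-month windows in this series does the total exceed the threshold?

Mar 2023–May 2023: $923 + $35,417 + $1,311 = $37,651 (over)
Apr 2023–Jun 2023: $35,417 + $1,311 + $1,230 = $37,958 (over)
May 2023–Jul 2023: $1,311 + $1,230 + $21,250 = $23,791 (under)
Jun 2023–Aug 2023: $1,230 + $21,250 + $51,541 = $74,021 (over)
Jul 2023–Sep 2023: $21,250 + $51,541 + $66,535 = $139,326 (over)
Aug 2023–Oct 2023: $51,541 + $66,535 + $56,001 = $174,077 (over)
Sep 2023–Nov 2023: $66,535 + $56,001 + $67,895 = $190,431 (over)
Oct 2023–Dec 2023: $56,001 + $67,895 + $48,461 = $172,357 (over)
Nov 2023–Jan 2024: $67,895 + $48,461 + $29,394 = $145,750 (over)
Dec 2023–Feb 2024: $48,461 + $29,394 + $8,943 = $86,798 (over)
Jan 2024–Mar 2024: $29,394 + $8,943 + $28,752 = $67,089 (over)
Feb 2024–Apr 2024: $8,943 + $28,752 + $1,026 = $38,721 (over)
11 windows exceed the threshold.

11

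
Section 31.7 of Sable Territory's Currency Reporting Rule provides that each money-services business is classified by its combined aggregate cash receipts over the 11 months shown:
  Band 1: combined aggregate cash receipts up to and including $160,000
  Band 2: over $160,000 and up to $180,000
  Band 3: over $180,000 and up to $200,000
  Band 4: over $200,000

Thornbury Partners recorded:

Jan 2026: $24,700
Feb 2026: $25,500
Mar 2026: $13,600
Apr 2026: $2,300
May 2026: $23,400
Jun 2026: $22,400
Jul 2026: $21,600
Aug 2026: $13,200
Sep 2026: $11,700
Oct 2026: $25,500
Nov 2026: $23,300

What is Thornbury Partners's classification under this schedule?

Band 4

Combined aggregate cash receipts: $24,700 + $25,500 + $13,600 + $2,300 + $23,400 + $22,400 + $21,600 + $13,200 + $11,700 + $25,500 + $23,300 = $207,200.
$207,200 > $200,000, so Band 4 applies.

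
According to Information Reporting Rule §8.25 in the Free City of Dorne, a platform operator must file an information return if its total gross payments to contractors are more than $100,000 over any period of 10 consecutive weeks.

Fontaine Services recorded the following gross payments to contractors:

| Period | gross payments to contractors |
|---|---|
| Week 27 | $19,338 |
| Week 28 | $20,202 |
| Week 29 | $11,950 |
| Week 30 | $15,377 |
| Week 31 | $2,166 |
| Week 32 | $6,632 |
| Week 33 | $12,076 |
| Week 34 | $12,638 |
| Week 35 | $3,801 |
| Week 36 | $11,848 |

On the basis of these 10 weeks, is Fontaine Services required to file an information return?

Total gross payments to contractors: $19,338 + $20,202 + $11,950 + $15,377 + $2,166 + $6,632 + $12,076 + $12,638 + $3,801 + $11,848 = $116,028.
$116,028 > $100,000, so the threshold is exceeded.

Yes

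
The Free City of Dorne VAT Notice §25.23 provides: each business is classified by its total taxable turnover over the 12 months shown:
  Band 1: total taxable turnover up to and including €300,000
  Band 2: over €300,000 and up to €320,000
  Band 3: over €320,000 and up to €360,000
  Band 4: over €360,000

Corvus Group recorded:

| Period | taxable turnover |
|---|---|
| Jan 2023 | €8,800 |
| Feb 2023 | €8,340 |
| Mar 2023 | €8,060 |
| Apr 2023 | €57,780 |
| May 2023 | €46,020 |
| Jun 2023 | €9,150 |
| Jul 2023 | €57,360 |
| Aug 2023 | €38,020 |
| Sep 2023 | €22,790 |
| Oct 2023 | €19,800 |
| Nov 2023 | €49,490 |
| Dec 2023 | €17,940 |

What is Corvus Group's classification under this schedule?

Band 3

Total taxable turnover: €8,800 + €8,340 + €8,060 + €57,780 + €46,020 + €9,150 + €57,360 + €38,020 + €22,790 + €19,800 + €49,490 + €17,940 = €343,550.
€320,000 < €343,550 ≤ €360,000, so Band 3 applies.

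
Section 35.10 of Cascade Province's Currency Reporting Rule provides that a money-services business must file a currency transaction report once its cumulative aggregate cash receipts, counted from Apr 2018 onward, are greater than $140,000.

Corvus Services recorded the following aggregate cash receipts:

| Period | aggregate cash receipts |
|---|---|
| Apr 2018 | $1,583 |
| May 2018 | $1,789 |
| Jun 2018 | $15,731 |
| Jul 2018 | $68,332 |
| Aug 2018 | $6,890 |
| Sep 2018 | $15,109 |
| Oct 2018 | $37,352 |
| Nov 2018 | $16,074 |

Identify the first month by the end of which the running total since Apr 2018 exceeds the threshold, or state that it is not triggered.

Through Apr 2018: $1,583
Through May 2018: $3,372
Through Jun 2018: $19,103
Through Jul 2018: $87,435
Through Aug 2018: $94,325
Through Sep 2018: $109,434
Through Oct 2018: $146,786 ← exceeds threshold

Oct 2018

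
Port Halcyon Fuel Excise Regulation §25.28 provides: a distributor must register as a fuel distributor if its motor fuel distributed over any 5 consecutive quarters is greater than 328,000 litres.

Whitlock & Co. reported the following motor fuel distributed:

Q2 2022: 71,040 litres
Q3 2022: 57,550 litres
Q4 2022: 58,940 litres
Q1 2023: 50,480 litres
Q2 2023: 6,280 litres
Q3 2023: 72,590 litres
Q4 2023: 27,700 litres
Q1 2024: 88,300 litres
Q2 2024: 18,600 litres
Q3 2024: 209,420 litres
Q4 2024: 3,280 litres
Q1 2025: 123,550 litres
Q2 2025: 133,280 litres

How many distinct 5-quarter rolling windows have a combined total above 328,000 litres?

Q2 2022–Q2 2023: 71,040 litres + 57,550 litres + 58,940 litres + 50,480 litres + 6,280 litres = 244,290 litres (under)
Q3 2022–Q3 2023: 57,550 litres + 58,940 litres + 50,480 litres + 6,280 litres + 72,590 litres = 245,840 litres (under)
Q4 2022–Q4 2023: 58,940 litres + 50,480 litres + 6,280 litres + 72,590 litres + 27,700 litres = 215,990 litres (under)
Q1 2023–Q1 2024: 50,480 litres + 6,280 litres + 72,590 litres + 27,700 litres + 88,300 litres = 245,350 litres (under)
Q2 2023–Q2 2024: 6,280 litres + 72,590 litres + 27,700 litres + 88,300 litres + 18,600 litres = 213,470 litres (under)
Q3 2023–Q3 2024: 72,590 litres + 27,700 litres + 88,300 litres + 18,600 litres + 209,420 litres = 416,610 litres (over)
Q4 2023–Q4 2024: 27,700 litres + 88,300 litres + 18,600 litres + 209,420 litres + 3,280 litres = 347,300 litres (over)
Q1 2024–Q1 2025: 88,300 litres + 18,600 litres + 209,420 litres + 3,280 litres + 123,550 litres = 443,150 litres (over)
Q2 2024–Q2 2025: 18,600 litres + 209,420 litres + 3,280 litres + 123,550 litres + 133,280 litres = 488,130 litres (over)
4 windows exceed the threshold.

4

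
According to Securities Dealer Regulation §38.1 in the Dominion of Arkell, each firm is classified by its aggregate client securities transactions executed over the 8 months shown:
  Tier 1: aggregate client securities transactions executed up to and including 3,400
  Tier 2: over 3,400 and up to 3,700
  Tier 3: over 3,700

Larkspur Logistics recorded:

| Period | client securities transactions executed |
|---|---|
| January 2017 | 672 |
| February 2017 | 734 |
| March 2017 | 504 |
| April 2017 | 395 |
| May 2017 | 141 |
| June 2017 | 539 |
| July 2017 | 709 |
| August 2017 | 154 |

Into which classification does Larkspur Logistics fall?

Aggregate client securities transactions executed: 672 + 734 + 504 + 395 + 141 + 539 + 709 + 154 = 3,848.
3,848 > 3,700, so Tier 3 applies.

Tier 3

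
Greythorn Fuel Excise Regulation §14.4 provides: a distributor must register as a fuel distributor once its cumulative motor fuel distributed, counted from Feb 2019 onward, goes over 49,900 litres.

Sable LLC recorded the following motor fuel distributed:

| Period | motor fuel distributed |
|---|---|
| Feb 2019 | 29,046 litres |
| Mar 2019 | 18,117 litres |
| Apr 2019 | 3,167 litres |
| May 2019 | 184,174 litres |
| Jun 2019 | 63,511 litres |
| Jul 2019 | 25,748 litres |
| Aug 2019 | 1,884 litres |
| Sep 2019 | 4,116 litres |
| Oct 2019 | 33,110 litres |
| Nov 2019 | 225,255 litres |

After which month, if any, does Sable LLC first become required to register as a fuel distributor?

Apr 2019

Through Feb 2019: 29,046 litres
Through Mar 2019: 47,163 litres
Through Apr 2019: 50,330 litres ← exceeds threshold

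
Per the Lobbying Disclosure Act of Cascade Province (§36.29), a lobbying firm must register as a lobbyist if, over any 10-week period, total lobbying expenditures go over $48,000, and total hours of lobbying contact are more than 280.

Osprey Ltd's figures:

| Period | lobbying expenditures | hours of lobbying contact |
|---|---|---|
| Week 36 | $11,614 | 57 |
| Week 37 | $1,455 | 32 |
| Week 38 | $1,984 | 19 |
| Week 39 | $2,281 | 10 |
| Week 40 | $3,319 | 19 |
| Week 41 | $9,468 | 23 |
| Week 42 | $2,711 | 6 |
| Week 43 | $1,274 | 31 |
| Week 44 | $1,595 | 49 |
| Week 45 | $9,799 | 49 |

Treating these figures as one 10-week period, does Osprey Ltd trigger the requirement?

No

Total lobbying expenditures: $11,614 + $1,455 + $1,984 + $2,281 + $3,319 + $9,468 + $2,711 + $1,274 + $1,595 + $9,799 = $45,500 (≤ $48,000).
Total hours of lobbying contact: 57 + 32 + 19 + 10 + 19 + 23 + 6 + 31 + 49 + 49 = 295 (> 280).
The test is 'and': the rule requires both, and at least one is not exceeded.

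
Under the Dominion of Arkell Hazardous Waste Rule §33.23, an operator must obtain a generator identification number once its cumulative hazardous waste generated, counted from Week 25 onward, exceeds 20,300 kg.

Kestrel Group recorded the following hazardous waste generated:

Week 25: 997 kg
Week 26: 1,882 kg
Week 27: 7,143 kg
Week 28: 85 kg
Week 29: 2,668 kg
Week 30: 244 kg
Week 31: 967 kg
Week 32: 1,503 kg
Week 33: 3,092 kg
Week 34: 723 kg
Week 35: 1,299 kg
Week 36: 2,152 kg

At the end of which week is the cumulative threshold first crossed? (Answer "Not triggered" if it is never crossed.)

Week 35

Through Week 25: 997 kg
Through Week 26: 2,879 kg
Through Week 27: 10,022 kg
Through Week 28: 10,107 kg
Through Week 29: 12,775 kg
Through Week 30: 13,019 kg
Through Week 31: 13,986 kg
Through Week 32: 15,489 kg
Through Week 33: 18,581 kg
Through Week 34: 19,304 kg
Through Week 35: 20,603 kg ← exceeds threshold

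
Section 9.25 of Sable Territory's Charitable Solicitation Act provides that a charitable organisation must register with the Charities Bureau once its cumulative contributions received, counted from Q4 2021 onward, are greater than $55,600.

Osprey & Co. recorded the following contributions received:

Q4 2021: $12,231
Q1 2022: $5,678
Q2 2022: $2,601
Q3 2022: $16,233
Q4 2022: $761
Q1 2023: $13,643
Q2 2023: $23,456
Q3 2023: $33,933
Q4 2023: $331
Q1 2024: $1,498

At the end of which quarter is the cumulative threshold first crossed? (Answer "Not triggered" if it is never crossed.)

Q2 2023

Through Q4 2021: $12,231
Through Q1 2022: $17,909
Through Q2 2022: $20,510
Through Q3 2022: $36,743
Through Q4 2022: $37,504
Through Q1 2023: $51,147
Through Q2 2023: $74,603 ← exceeds threshold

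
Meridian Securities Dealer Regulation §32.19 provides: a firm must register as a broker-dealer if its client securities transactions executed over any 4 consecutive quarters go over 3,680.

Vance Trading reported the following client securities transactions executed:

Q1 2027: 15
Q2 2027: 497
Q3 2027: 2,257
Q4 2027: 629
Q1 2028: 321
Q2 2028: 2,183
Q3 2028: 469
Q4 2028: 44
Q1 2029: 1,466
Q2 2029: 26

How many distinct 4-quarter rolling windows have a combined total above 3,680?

Q1 2027–Q4 2027: 15 + 497 + 2,257 + 629 = 3,398 (under)
Q2 2027–Q1 2028: 497 + 2,257 + 629 + 321 = 3,704 (over)
Q3 2027–Q2 2028: 2,257 + 629 + 321 + 2,183 = 5,390 (over)
Q4 2027–Q3 2028: 629 + 321 + 2,183 + 469 = 3,602 (under)
Q1 2028–Q4 2028: 321 + 2,183 + 469 + 44 = 3,017 (under)
Q2 2028–Q1 2029: 2,183 + 469 + 44 + 1,466 = 4,162 (over)
Q3 2028–Q2 2029: 469 + 44 + 1,466 + 26 = 2,005 (under)
3 windows exceed the threshold.

3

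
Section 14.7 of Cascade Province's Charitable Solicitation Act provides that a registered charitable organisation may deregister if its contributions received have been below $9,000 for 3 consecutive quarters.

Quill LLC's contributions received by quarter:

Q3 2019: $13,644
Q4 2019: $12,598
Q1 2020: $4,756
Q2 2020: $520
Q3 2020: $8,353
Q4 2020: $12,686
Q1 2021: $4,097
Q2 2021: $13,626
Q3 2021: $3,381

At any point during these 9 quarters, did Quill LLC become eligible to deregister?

Quarters below $9,000: Q1 2020, Q2 2020, Q3 2020, Q1 2021, Q3 2021.
Longest run of consecutive quarters below the threshold: 3.
3 ≥ 3, so Quill LLC became eligible.

Yes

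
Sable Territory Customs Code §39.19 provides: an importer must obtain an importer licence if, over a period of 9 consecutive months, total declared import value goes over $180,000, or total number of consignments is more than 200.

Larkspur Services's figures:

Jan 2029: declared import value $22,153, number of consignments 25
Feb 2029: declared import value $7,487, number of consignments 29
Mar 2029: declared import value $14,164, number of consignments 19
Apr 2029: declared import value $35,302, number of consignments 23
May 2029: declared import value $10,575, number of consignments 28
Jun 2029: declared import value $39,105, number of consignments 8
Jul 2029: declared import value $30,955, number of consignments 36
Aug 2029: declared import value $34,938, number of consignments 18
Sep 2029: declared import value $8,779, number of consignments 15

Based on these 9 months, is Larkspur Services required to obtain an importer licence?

Total declared import value: $22,153 + $7,487 + $14,164 + $35,302 + $10,575 + $39,105 + $30,955 + $34,938 + $8,779 = $203,458 (> $180,000).
Total number of consignments: 25 + 29 + 19 + 23 + 28 + 8 + 36 + 18 + 15 = 201 (> 200).
The test is 'or': at least one threshold is exceeded.

Yes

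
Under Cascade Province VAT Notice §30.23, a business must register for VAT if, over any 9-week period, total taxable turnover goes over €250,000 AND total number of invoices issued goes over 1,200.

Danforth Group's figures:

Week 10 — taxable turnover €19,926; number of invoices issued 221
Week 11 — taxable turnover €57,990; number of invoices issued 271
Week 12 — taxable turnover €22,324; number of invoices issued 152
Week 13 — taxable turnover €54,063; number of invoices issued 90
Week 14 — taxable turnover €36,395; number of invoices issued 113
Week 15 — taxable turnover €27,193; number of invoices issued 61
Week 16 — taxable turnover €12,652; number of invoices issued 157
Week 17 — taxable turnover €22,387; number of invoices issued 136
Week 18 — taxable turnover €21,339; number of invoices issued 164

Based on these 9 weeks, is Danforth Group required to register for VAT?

Yes

Total taxable turnover: €19,926 + €57,990 + €22,324 + €54,063 + €36,395 + €27,193 + €12,652 + €22,387 + €21,339 = €274,269 (> €250,000).
Total number of invoices issued: 221 + 271 + 152 + 90 + 113 + 61 + 157 + 136 + 164 = 1,365 (> 1,200).
The test is 'and': both thresholds are exceeded.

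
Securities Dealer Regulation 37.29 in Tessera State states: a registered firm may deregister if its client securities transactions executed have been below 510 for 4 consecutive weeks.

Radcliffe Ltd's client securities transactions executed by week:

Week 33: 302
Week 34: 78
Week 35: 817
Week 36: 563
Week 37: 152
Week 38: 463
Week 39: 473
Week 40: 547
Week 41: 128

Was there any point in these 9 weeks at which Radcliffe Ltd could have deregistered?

Weeks below 510: Week 33, Week 34, Week 37, Week 38, Week 39, Week 41.
Longest run of consecutive weeks below the threshold: 3.
3 < 4, so Radcliffe Ltd never became eligible.

No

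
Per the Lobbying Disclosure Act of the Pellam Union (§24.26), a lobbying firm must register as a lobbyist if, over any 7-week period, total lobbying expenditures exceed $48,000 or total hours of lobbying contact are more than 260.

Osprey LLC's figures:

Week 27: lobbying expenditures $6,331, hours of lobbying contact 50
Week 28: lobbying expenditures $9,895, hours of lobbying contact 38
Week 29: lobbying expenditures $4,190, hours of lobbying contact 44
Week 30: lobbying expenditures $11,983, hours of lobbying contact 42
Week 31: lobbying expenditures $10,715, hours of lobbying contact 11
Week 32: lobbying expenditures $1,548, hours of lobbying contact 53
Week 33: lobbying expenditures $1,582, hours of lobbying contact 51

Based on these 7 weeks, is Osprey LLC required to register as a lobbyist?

Total lobbying expenditures: $6,331 + $9,895 + $4,190 + $11,983 + $10,715 + $1,548 + $1,582 = $46,244 (≤ $48,000).
Total hours of lobbying contact: 50 + 38 + 44 + 42 + 11 + 53 + 51 = 289 (> 260).
The test is 'or': at least one threshold is exceeded.

Yes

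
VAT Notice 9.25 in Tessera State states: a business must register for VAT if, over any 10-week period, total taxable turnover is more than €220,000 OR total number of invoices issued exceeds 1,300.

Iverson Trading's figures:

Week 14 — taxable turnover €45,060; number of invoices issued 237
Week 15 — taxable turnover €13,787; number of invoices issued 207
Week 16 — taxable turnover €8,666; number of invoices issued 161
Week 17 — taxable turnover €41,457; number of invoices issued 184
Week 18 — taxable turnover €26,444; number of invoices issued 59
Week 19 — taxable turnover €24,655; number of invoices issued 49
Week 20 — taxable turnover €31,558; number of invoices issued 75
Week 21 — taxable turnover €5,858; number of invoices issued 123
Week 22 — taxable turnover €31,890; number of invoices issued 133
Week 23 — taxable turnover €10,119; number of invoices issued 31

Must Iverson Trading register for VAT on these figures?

Yes

Total taxable turnover: €45,060 + €13,787 + €8,666 + €41,457 + €26,444 + €24,655 + €31,558 + €5,858 + €31,890 + €10,119 = €239,494 (> €220,000).
Total number of invoices issued: 237 + 207 + 161 + 184 + 59 + 49 + 75 + 123 + 133 + 31 = 1,259 (≤ 1,300).
The test is 'or': at least one threshold is exceeded.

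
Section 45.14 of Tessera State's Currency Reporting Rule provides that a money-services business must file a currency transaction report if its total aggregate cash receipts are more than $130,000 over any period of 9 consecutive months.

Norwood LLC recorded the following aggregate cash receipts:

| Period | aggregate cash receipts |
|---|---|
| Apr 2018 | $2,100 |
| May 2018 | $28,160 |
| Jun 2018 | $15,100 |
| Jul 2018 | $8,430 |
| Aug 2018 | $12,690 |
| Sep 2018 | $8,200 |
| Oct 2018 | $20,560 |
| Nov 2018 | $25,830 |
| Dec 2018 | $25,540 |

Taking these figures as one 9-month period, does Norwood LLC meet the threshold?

Yes

Total aggregate cash receipts: $2,100 + $28,160 + $15,100 + $8,430 + $12,690 + $8,200 + $20,560 + $25,830 + $25,540 = $146,610.
$146,610 > $130,000, so the threshold is exceeded.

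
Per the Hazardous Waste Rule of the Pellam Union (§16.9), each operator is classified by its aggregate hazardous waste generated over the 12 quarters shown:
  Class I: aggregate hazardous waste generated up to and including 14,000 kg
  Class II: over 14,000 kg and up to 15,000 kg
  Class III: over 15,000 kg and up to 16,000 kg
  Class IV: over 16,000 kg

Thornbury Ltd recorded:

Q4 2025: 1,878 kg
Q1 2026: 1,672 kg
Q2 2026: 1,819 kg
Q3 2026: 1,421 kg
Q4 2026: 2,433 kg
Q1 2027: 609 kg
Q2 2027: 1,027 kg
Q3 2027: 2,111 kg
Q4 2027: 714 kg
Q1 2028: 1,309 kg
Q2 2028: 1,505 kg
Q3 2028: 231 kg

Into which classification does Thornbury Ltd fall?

Class IV

Aggregate hazardous waste generated: 1,878 kg + 1,672 kg + 1,819 kg + 1,421 kg + 2,433 kg + 609 kg + 1,027 kg + 2,111 kg + 714 kg + 1,309 kg + 1,505 kg + 231 kg = 16,729 kg.
16,729 kg > 16,000 kg, so Class IV applies.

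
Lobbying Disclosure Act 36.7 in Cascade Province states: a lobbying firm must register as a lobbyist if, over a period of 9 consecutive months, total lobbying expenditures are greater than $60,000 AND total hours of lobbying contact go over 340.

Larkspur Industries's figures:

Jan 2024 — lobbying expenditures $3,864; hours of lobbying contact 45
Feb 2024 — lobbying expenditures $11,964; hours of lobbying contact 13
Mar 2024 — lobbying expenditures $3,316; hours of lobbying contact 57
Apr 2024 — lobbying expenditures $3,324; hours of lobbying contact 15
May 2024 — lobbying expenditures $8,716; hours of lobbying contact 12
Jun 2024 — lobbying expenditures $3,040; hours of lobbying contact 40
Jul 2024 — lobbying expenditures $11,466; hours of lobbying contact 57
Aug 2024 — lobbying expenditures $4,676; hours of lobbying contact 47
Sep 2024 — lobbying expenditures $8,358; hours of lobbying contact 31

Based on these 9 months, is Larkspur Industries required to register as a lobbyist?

Total lobbying expenditures: $3,864 + $11,964 + $3,316 + $3,324 + $8,716 + $3,040 + $11,466 + $4,676 + $8,358 = $58,724 (≤ $60,000).
Total hours of lobbying contact: 45 + 13 + 57 + 15 + 12 + 40 + 57 + 47 + 31 = 317 (≤ 340).
The test is 'and': the rule requires both, and at least one is not exceeded.

No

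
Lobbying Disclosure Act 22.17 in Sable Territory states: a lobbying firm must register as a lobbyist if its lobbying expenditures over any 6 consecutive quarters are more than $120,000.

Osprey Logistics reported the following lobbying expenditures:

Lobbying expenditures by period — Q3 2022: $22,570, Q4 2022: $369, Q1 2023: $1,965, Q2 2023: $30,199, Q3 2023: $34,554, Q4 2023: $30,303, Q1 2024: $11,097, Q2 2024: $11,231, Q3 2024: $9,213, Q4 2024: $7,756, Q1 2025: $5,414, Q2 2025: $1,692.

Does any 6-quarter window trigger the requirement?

Yes

Q3 2022–Q4 2023: $22,570 + $369 + $1,965 + $30,199 + $34,554 + $30,303 = $119,960 (under)
Q4 2022–Q1 2024: $369 + $1,965 + $30,199 + $34,554 + $30,303 + $11,097 = $108,487 (under)
Q1 2023–Q2 2024: $1,965 + $30,199 + $34,554 + $30,303 + $11,097 + $11,231 = $119,349 (under)
Q2 2023–Q3 2024: $30,199 + $34,554 + $30,303 + $11,097 + $11,231 + $9,213 = $126,597 (over)
Q3 2023–Q4 2024: $34,554 + $30,303 + $11,097 + $11,231 + $9,213 + $7,756 = $104,154 (under)
Q4 2023–Q1 2025: $30,303 + $11,097 + $11,231 + $9,213 + $7,756 + $5,414 = $75,014 (under)
Q1 2024–Q2 2025: $11,097 + $11,231 + $9,213 + $7,756 + $5,414 + $1,692 = $46,403 (under)
At least one window exceeds $120,000.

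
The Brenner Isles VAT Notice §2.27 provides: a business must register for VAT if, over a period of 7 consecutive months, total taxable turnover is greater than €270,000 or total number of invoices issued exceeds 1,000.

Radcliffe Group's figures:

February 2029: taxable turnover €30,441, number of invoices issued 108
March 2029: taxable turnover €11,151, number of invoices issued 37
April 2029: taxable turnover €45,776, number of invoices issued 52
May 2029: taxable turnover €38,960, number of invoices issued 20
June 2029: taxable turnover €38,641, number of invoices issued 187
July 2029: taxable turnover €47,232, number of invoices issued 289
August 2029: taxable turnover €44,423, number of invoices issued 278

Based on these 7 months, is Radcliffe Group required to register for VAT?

No

Total taxable turnover: €30,441 + €11,151 + €45,776 + €38,960 + €38,641 + €47,232 + €44,423 = €256,624 (≤ €270,000).
Total number of invoices issued: 108 + 37 + 52 + 20 + 187 + 289 + 278 = 971 (≤ 1,000).
The test is 'or': neither threshold is exceeded.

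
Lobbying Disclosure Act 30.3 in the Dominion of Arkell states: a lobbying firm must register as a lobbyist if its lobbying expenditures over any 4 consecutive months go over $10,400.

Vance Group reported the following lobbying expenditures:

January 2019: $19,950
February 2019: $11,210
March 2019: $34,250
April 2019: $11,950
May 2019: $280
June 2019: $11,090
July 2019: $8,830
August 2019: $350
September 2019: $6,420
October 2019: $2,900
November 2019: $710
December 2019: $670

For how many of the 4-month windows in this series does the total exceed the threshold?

January 2019–April 2019: $19,950 + $11,210 + $34,250 + $11,950 = $77,360 (over)
February 2019–May 2019: $11,210 + $34,250 + $11,950 + $280 = $57,690 (over)
March 2019–June 2019: $34,250 + $11,950 + $280 + $11,090 = $57,570 (over)
April 2019–July 2019: $11,950 + $280 + $11,090 + $8,830 = $32,150 (over)
May 2019–August 2019: $280 + $11,090 + $8,830 + $350 = $20,550 (over)
June 2019–September 2019: $11,090 + $8,830 + $350 + $6,420 = $26,690 (over)
July 2019–October 2019: $8,830 + $350 + $6,420 + $2,900 = $18,500 (over)
August 2019–November 2019: $350 + $6,420 + $2,900 + $710 = $10,380 (under)
September 2019–December 2019: $6,420 + $2,900 + $710 + $670 = $10,700 (over)
8 windows exceed the threshold.

8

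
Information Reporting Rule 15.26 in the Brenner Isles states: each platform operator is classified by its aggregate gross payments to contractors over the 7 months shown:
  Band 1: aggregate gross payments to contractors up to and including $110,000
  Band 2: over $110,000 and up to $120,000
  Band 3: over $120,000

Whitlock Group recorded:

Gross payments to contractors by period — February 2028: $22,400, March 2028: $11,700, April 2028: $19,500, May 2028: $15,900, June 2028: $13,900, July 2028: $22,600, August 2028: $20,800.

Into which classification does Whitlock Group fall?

Aggregate gross payments to contractors: $22,400 + $11,700 + $19,500 + $15,900 + $13,900 + $22,600 + $20,800 = $126,800.
$126,800 > $120,000, so Band 3 applies.

Band 3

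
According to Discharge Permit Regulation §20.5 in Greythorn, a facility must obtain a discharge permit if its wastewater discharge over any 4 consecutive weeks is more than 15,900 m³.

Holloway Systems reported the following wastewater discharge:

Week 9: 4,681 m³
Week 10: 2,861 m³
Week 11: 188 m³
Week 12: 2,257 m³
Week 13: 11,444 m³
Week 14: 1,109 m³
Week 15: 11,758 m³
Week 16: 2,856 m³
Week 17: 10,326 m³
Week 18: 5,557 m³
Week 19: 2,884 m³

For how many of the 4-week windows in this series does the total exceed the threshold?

6

Week 9–Week 12: 4,681 m³ + 2,861 m³ + 188 m³ + 2,257 m³ = 9,987 m³ (under)
Week 10–Week 13: 2,861 m³ + 188 m³ + 2,257 m³ + 11,444 m³ = 16,750 m³ (over)
Week 11–Week 14: 188 m³ + 2,257 m³ + 11,444 m³ + 1,109 m³ = 14,998 m³ (under)
Week 12–Week 15: 2,257 m³ + 11,444 m³ + 1,109 m³ + 11,758 m³ = 26,568 m³ (over)
Week 13–Week 16: 11,444 m³ + 1,109 m³ + 11,758 m³ + 2,856 m³ = 27,167 m³ (over)
Week 14–Week 17: 1,109 m³ + 11,758 m³ + 2,856 m³ + 10,326 m³ = 26,049 m³ (over)
Week 15–Week 18: 11,758 m³ + 2,856 m³ + 10,326 m³ + 5,557 m³ = 30,497 m³ (over)
Week 16–Week 19: 2,856 m³ + 10,326 m³ + 5,557 m³ + 2,884 m³ = 21,623 m³ (over)
6 windows exceed the threshold.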